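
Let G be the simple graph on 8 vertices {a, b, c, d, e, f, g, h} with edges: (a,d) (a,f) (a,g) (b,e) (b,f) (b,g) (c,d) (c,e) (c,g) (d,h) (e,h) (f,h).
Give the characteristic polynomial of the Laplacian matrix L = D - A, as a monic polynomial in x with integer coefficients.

With the vertex order [a, b, c, d, e, f, g, h], the degrees are [3, 3, 3, 3, 3, 3, 3, 3], giving D = diag(3, 3, 3, 3, 3, 3, 3, 3) and L = D - A. The eigenvalues of L are [0, 2, 2, 2, 4, 4, 4, 6]; the characteristic polynomial is the product of (x - lambda_i), which multiplies out to x^8 - 24x^7 + 240x^6 - 1296x^5 + 4080x^4 - 7488x^3 + 7424x^2 - 3072x. The coefficient of x^7 equals -trace(L) = -24, matching the sum of degrees. There is one zero in the spectrum, matching the 1 component. By the matrix-tree theorem the graph has (1/8) * product of the nonzero eigenvalues = 384 spanning trees.

x^8 - 24x^7 + 240x^6 - 1296x^5 + 4080x^4 - 7488x^3 + 7424x^2 - 3072x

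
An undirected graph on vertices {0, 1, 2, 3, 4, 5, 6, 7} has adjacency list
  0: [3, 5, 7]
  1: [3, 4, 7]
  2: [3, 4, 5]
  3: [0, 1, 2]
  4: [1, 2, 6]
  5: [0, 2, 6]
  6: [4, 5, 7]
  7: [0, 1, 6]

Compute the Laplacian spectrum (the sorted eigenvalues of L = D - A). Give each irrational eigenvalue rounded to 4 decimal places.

Each diagonal entry of L is the vertex degree and each off-diagonal entry is -1 where an edge is present, 0 otherwise; in the order [0, 1, 2, 3, 4, 5, 6, 7] the diagonal is [3, 3, 3, 3, 3, 3, 3, 3]. Diagonalising L (or applying a numerical eigensolver to the 8x8 matrix) gives the spectrum above. The eigenvalues sum to 24, which equals trace(L) = 2|E|. By the matrix-tree theorem the graph has (1/8) * product of the nonzero eigenvalues = 384 spanning trees.

[0, 2, 2, 2, 4, 4, 4, 6]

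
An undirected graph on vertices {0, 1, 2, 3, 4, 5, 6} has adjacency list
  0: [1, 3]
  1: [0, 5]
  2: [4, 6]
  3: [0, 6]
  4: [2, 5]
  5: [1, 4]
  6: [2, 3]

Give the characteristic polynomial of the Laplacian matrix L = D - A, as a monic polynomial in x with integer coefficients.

x^7 - 14x^6 + 77x^5 - 210x^4 + 294x^3 - 196x^2 + 49x

Reading degrees in the order [0, 1, 2, 3, 4, 5, 6] gives [2, 2, 2, 2, 2, 2, 2]; set D = diag(2, 2, 2, 2, 2, 2, 2) and form L = D - A. L has integer entries, so p(x) = det(xI - L) has integer coefficients. Expanding the determinant yields x^7 - 14x^6 + 77x^5 - 210x^4 + 294x^3 - 196x^2 + 49x. The constant term is 0 because L is singular (the all-ones vector lies in its kernel). The largest eigenvalue, 3.8019, is at most the vertex count 7. The eigenvalues sum to 14, which equals trace(L) = 2|E|.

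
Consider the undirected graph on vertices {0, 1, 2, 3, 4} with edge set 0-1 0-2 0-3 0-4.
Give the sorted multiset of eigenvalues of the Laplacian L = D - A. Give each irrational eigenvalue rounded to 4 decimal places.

[0, 1, 1, 1, 5]

Each diagonal entry of L is the vertex degree and each off-diagonal entry is -1 where an edge is present, 0 otherwise; in the order [0, 1, 2, 3, 4] the diagonal is [4, 1, 1, 1, 1]. Since every row of L sums to 0, the all-ones vector is in the kernel and 0 is an eigenvalue. The largest eigenvalue, 5, is at most the vertex count 5. By the matrix-tree theorem the graph has (1/5) * product of the nonzero eigenvalues = 1 spanning tree.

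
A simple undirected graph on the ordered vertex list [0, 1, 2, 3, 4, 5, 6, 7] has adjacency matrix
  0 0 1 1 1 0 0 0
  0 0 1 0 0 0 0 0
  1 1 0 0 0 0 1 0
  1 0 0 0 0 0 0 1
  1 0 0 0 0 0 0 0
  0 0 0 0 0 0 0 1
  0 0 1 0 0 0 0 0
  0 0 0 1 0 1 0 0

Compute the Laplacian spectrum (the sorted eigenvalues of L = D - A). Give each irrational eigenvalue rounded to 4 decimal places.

Reading degrees in the order [0, 1, 2, 3, 4, 5, 6, 7] gives [3, 1, 3, 2, 1, 1, 1, 2]; set D = diag(3, 1, 3, 2, 1, 1, 1, 2) and form L = D - A. Since every row of L sums to 0, the all-ones vector is in the kernel and 0 is an eigenvalue. The largest eigenvalue, 4.6412, is at most the vertex count 8.

[0, 0.2243, 0.5858, 1, 1.4108, 2.7237, 3.4142, 4.6412]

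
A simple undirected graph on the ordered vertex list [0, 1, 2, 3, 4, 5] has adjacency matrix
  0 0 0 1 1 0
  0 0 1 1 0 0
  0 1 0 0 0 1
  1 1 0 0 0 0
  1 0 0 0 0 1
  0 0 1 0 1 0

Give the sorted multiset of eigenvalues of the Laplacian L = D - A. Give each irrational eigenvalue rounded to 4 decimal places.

Reading degrees in the order [0, 1, 2, 3, 4, 5] gives [2, 2, 2, 2, 2, 2]; set D = diag(2, 2, 2, 2, 2, 2) and form L = D - A. Diagonalising L (or applying a numerical eigensolver to the 6x6 matrix) gives the spectrum above. The eigenvalues sum to 12, which equals trace(L) = 2|E|.

[0, 1, 1, 3, 3, 4]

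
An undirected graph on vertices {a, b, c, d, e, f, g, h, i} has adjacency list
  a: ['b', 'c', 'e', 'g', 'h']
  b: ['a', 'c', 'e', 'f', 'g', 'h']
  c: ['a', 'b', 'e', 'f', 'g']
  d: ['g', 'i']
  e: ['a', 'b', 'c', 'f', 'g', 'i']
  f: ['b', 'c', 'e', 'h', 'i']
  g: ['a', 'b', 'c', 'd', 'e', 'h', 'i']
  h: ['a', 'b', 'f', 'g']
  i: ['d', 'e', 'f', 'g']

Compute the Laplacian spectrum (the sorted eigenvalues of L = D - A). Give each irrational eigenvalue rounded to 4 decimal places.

Each diagonal entry of L is the vertex degree and each off-diagonal entry is -1 where an edge is present, 0 otherwise; in the order [a, b, c, d, e, f, g, h, i] the diagonal is [5, 6, 5, 2, 6, 5, 7, 4, 4]. Since every row of L sums to 0, the all-ones vector is in the kernel and 0 is an eigenvalue. The largest eigenvalue, 8.3751, is at most the vertex count 9.

[0, 1.6654, 3.7425, 4.2755, 5.1872, 6.5770, 6.8280, 7.3493, 8.3751]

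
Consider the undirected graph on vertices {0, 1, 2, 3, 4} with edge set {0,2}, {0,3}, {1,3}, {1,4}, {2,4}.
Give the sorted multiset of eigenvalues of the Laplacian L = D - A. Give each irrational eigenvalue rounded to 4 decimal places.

[0, 1.3820, 1.3820, 3.6180, 3.6180]

With the vertex order [0, 1, 2, 3, 4], the degrees are [2, 2, 2, 2, 2], giving D = diag(2, 2, 2, 2, 2) and L = D - A. Diagonalising L (or applying a numerical eigensolver to the 5x5 matrix) gives the spectrum above. There is one zero in the spectrum, matching the 1 component. The largest eigenvalue, 3.6180, is at most the vertex count 5.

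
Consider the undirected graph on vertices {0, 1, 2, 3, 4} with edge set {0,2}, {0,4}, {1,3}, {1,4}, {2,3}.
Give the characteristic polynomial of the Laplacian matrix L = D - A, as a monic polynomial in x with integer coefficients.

Each diagonal entry of L is the vertex degree and each off-diagonal entry is -1 where an edge is present, 0 otherwise; in the order [0, 1, 2, 3, 4] the diagonal is [2, 2, 2, 2, 2]. L has integer entries, so p(x) = det(xI - L) has integer coefficients. Expanding the determinant yields x^5 - 10x^4 + 35x^3 - 50x^2 + 25x. Since p(0) = det(-L) = 0, x divides p(x). The eigenvalues sum to 10, which equals trace(L) = 2|E|. By the matrix-tree theorem the graph has (1/5) * product of the nonzero eigenvalues = 5 spanning trees.

x^5 - 10x^4 + 35x^3 - 50x^2 + 25x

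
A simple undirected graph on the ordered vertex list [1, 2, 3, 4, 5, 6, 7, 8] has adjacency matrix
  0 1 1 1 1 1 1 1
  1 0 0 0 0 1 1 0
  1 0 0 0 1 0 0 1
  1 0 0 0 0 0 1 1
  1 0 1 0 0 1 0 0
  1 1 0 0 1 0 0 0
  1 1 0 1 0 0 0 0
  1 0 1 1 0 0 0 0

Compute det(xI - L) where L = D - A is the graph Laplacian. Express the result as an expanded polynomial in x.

x^8 - 28x^7 + 322x^6 - 1974x^5 + 6965x^4 - 14126x^3 + 15225x^2 - 6728x

Each diagonal entry of L is the vertex degree and each off-diagonal entry is -1 where an edge is present, 0 otherwise; in the order [1, 2, 3, 4, 5, 6, 7, 8] the diagonal is [7, 3, 3, 3, 3, 3, 3, 3]. Computing det(xI - L) by cofactor expansion (or equivalently via sum-over-permutations) gives x^8 - 28x^7 + 322x^6 - 1974x^5 + 6965x^4 - 14126x^3 + 15225x^2 - 6728x. The coefficient of x^7 equals -trace(L) = -28, matching the sum of degrees. There is one zero in the spectrum, matching the 1 component.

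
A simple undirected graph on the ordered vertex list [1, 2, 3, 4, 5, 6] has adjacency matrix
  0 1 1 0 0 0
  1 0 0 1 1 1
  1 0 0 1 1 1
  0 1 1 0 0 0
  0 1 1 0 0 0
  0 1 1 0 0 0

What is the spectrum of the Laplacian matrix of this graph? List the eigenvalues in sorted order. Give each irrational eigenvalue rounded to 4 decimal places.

[0, 2, 2, 2, 4, 6]

Reading degrees in the order [1, 2, 3, 4, 5, 6] gives [2, 4, 4, 2, 2, 2]; set D = diag(2, 4, 4, 2, 2, 2) and form L = D - A. Since every row of L sums to 0, the all-ones vector is in the kernel and 0 is an eigenvalue. The single zero eigenvalue shows the graph is connected.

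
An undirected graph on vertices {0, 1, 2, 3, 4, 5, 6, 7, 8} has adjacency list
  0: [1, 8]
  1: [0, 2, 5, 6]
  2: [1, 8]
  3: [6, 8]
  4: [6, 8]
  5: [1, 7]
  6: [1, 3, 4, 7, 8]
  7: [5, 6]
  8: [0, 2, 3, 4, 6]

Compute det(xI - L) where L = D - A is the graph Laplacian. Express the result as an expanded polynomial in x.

With the vertex order [0, 1, 2, 3, 4, 5, 6, 7, 8], the degrees are [2, 4, 2, 2, 2, 2, 5, 2, 5], giving D = diag(2, 4, 2, 2, 2, 2, 5, 2, 5) and L = D - A. L has integer entries, so p(x) = det(xI - L) has integer coefficients. Expanding the determinant yields x^9 - 26x^8 + 280x^7 - 1628x^6 + 5586x^5 - 11590x^4 + 14216x^3 - 9432x^2 + 2592x. The coefficient of x^8 equals -trace(L) = -26, matching the sum of degrees.

x^9 - 26x^8 + 280x^7 - 1628x^6 + 5586x^5 - 11590x^4 + 14216x^3 - 9432x^2 + 2592x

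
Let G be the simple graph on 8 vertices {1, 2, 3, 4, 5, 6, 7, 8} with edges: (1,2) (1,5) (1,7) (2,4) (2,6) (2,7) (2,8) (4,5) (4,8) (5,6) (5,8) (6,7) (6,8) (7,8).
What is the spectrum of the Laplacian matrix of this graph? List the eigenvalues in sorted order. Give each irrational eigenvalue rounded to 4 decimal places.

With the vertex order [1, 2, 3, 4, 5, 6, 7, 8], the degrees are [3, 5, 0, 3, 4, 4, 4, 5], giving D = diag(3, 5, 0, 3, 4, 4, 4, 5) and L = D - A. Since every row of L sums to 0, the all-ones vector is in the kernel and 0 is an eigenvalue. The 2 zero eigenvalues correspond to the 2 connected components. There are 2 zeros in the spectrum, matching the 2 components. The eigenvalues sum to 28, which equals trace(L) = 2|E|.

[0, 0, 2.5858, 3.2679, 4, 5.4142, 6, 6.7321]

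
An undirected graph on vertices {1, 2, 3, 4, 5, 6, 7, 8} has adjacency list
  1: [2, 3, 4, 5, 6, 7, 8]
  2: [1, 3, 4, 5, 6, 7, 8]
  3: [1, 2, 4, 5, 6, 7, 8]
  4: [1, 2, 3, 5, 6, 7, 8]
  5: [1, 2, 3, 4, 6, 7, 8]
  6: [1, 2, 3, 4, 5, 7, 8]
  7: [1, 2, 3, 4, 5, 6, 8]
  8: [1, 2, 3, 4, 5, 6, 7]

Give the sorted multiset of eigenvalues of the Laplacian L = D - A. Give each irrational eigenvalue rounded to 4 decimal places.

Each diagonal entry of L is the vertex degree and each off-diagonal entry is -1 where an edge is present, 0 otherwise; in the order [1, 2, 3, 4, 5, 6, 7, 8] the diagonal is [7, 7, 7, 7, 7, 7, 7, 7]. The multiplicity of 0 as a Laplacian eigenvalue equals the number of connected components. The single zero eigenvalue shows the graph is connected. The largest eigenvalue, 8, is at most the vertex count 8.

[0, 8, 8, 8, 8, 8, 8, 8]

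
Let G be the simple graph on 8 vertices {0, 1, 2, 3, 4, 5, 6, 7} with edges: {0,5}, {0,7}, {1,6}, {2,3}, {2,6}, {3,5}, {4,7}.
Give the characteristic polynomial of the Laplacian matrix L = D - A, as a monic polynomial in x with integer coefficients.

With the vertex order [0, 1, 2, 3, 4, 5, 6, 7], the degrees are [2, 1, 2, 2, 1, 2, 2, 2], giving D = diag(2, 1, 2, 2, 1, 2, 2, 2) and L = D - A. L has integer entries, so p(x) = det(xI - L) has integer coefficients. Expanding the determinant yields x^8 - 14x^7 + 78x^6 - 220x^5 + 330x^4 - 252x^3 + 84x^2 - 8x. Since p(0) = det(-L) = 0, x divides p(x). The eigenvalues sum to 14, which equals trace(L) = 2|E|.

x^8 - 14x^7 + 78x^6 - 220x^5 + 330x^4 - 252x^3 + 84x^2 - 8x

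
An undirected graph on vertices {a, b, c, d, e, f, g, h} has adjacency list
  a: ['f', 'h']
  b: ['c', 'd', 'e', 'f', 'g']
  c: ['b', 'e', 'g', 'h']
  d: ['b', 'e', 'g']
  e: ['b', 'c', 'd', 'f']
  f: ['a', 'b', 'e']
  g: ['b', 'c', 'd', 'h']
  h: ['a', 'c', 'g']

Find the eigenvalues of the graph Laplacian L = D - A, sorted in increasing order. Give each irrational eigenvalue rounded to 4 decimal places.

[0, 1.4073, 2.1264, 3.2630, 4.3888, 4.6744, 5.9147, 6.2254]

With the vertex order [a, b, c, d, e, f, g, h], the degrees are [2, 5, 4, 3, 4, 3, 4, 3], giving D = diag(2, 5, 4, 3, 4, 3, 4, 3) and L = D - A. Since every row of L sums to 0, the all-ones vector is in the kernel and 0 is an eigenvalue. The single zero eigenvalue shows the graph is connected. There is one zero in the spectrum, matching the 1 component. The largest eigenvalue, 6.2254, is at most the vertex count 8.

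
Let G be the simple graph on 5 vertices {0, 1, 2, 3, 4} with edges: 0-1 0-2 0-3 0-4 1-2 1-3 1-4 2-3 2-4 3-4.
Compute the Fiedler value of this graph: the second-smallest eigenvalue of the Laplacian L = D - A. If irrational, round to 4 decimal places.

Each diagonal entry of L is the vertex degree and each off-diagonal entry is -1 where an edge is present, 0 otherwise; in the order [0, 1, 2, 3, 4] the diagonal is [4, 4, 4, 4, 4]. The smallest Laplacian eigenvalue is always 0. The next one, lambda_2 = 5, measures how hard the graph is to disconnect: larger values mean better connectivity. The eigenvalues sum to 20, which equals trace(L) = 2|E|. By the matrix-tree theorem the graph has (1/5) * product of the nonzero eigenvalues = 125 spanning trees.

5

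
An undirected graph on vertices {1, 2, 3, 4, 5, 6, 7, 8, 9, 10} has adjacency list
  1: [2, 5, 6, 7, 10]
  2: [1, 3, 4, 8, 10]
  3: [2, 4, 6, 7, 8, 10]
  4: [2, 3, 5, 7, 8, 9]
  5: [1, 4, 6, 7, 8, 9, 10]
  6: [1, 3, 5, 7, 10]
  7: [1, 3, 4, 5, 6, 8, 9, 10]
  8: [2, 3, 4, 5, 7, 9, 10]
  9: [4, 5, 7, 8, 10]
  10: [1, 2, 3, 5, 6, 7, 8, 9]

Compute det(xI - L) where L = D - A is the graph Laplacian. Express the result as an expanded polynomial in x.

x^10 - 62x^9 + 1692x^8 - 26664x^7 + 267273x^6 - 1766312x^5 + 7692037x^4 - 21274654x^3 + 33893884x^2 - 23687800x

Each diagonal entry of L is the vertex degree and each off-diagonal entry is -1 where an edge is present, 0 otherwise; in the order [1, 2, 3, 4, 5, 6, 7, 8, 9, 10] the diagonal is [5, 5, 6, 6, 7, 5, 8, 7, 5, 8]. Computing det(xI - L) by cofactor expansion (or equivalently via sum-over-permutations) gives x^10 - 62x^9 + 1692x^8 - 26664x^7 + 267273x^6 - 1766312x^5 + 7692037x^4 - 21274654x^3 + 33893884x^2 - 23687800x. The coefficient of x^9 equals -trace(L) = -62, matching the sum of degrees. The eigenvalues sum to 62, which equals trace(L) = 2|E|.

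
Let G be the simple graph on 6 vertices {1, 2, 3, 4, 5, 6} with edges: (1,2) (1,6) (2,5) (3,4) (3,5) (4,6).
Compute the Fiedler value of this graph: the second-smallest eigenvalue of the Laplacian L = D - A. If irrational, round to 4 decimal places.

1

Each diagonal entry of L is the vertex degree and each off-diagonal entry is -1 where an edge is present, 0 otherwise; in the order [1, 2, 3, 4, 5, 6] the diagonal is [2, 2, 2, 2, 2, 2]. The sorted Laplacian eigenvalues are [0, 1, 1, 3, 3, 4]; the algebraic connectivity is the second entry, 1. The eigenvalues sum to 12, which equals trace(L) = 2|E|.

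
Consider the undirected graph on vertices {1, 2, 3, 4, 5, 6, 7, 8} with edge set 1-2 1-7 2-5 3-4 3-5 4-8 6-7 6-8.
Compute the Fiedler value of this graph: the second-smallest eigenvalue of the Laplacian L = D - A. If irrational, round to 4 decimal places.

With the vertex order [1, 2, 3, 4, 5, 6, 7, 8], the degrees are [2, 2, 2, 2, 2, 2, 2, 2], giving D = diag(2, 2, 2, 2, 2, 2, 2, 2) and L = D - A. Computing the eigenvalues of L and sorting gives [0, 0.5858, 0.5858, 2, 2, 3.4142, 3.4142, 4]. The Fiedler value lambda_2 = 0.5858 is strictly positive, so the graph is connected. There is one zero in the spectrum, matching the 1 component. The eigenvalues sum to 16, which equals trace(L) = 2|E|.

0.5858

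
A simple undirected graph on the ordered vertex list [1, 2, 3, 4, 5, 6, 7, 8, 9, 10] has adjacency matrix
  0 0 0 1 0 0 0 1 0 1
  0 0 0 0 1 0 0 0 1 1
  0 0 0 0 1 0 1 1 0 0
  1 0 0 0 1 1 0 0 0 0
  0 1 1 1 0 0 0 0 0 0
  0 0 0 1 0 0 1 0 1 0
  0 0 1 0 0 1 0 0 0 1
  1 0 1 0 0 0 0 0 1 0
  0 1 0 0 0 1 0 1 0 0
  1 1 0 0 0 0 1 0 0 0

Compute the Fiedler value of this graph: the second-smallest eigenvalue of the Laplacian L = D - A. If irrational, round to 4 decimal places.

2

With the vertex order [1, 2, 3, 4, 5, 6, 7, 8, 9, 10], the degrees are [3, 3, 3, 3, 3, 3, 3, 3, 3, 3], giving D = diag(3, 3, 3, 3, 3, 3, 3, 3, 3, 3) and L = D - A. The sorted Laplacian eigenvalues are [0, 2, 2, 2, 2, 2, 5, 5, 5, 5]; the algebraic connectivity is the second entry, 2.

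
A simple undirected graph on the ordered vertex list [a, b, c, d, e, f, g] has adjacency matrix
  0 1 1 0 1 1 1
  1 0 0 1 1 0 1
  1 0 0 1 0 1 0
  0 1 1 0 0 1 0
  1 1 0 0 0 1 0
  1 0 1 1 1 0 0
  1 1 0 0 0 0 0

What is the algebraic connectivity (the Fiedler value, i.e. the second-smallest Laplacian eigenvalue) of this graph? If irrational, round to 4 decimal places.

1.6239

Reading degrees in the order [a, b, c, d, e, f, g] gives [5, 4, 3, 3, 3, 4, 2]; set D = diag(5, 4, 3, 3, 3, 4, 2) and form L = D - A. The sorted Laplacian eigenvalues are [0, 1.6239, 2.5858, 3.4048, 4.5952, 5.4142, 6.3761]; the algebraic connectivity is the second entry, 1.6239. The eigenvalues sum to 24, which equals trace(L) = 2|E|.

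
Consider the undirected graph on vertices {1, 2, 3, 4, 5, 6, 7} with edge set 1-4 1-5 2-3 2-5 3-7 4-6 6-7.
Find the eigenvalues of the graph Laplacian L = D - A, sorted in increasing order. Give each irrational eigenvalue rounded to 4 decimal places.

[0, 0.7530, 0.7530, 2.4450, 2.4450, 3.8019, 3.8019]

Reading degrees in the order [1, 2, 3, 4, 5, 6, 7] gives [2, 2, 2, 2, 2, 2, 2]; set D = diag(2, 2, 2, 2, 2, 2, 2) and form L = D - A. L is symmetric positive semidefinite, so every eigenvalue is real and nonnegative.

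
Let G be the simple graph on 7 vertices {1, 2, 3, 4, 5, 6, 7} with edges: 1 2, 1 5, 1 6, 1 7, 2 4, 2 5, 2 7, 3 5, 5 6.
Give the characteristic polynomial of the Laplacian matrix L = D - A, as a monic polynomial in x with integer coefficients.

Reading degrees in the order [1, 2, 3, 4, 5, 6, 7] gives [4, 4, 1, 1, 4, 2, 2]; set D = diag(4, 4, 1, 1, 4, 2, 2) and form L = D - A. Computing det(xI - L) by cofactor expansion (or equivalently via sum-over-permutations) gives x^7 - 18x^6 + 124x^5 - 410x^4 + 673x^3 - 518x^2 + 147x. The coefficient of x^6 equals -trace(L) = -18, matching the sum of degrees. The largest eigenvalue, 5.5070, is at most the vertex count 7. By the matrix-tree theorem the graph has (1/7) * product of the nonzero eigenvalues = 21 spanning trees.

x^7 - 18x^6 + 124x^5 - 410x^4 + 673x^3 - 518x^2 + 147x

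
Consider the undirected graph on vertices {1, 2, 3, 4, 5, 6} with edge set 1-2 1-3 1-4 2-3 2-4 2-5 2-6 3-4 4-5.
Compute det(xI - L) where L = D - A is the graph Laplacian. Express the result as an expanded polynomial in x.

With the vertex order [1, 2, 3, 4, 5, 6], the degrees are [3, 5, 3, 4, 2, 1], giving D = diag(3, 5, 3, 4, 2, 1) and L = D - A. L has integer entries, so p(x) = det(xI - L) has integer coefficients. Expanding the determinant yields x^6 - 18x^5 + 121x^4 - 372x^3 + 508x^2 - 240x. The coefficient of x^5 equals -trace(L) = -18, matching the sum of degrees.

x^6 - 18x^5 + 121x^4 - 372x^3 + 508x^2 - 240x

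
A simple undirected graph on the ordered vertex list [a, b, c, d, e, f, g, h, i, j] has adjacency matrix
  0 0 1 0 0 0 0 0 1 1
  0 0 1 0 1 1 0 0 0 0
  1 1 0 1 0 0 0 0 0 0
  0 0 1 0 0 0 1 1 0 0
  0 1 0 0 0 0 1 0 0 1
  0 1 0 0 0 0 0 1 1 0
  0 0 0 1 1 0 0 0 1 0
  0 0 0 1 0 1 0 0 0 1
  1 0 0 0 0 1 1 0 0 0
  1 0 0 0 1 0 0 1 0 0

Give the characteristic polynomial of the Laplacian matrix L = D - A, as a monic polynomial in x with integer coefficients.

x^10 - 30x^9 + 390x^8 - 2880x^7 + 13305x^6 - 39882x^5 + 77640x^4 - 94800x^3 + 66000x^2 - 20000x

With the vertex order [a, b, c, d, e, f, g, h, i, j], the degrees are [3, 3, 3, 3, 3, 3, 3, 3, 3, 3], giving D = diag(3, 3, 3, 3, 3, 3, 3, 3, 3, 3) and L = D - A. The eigenvalues of L are [0, 2, 2, 2, 2, 2, 5, 5, 5, 5]; the characteristic polynomial is the product of (x - lambda_i), which multiplies out to x^10 - 30x^9 + 390x^8 - 2880x^7 + 13305x^6 - 39882x^5 + 77640x^4 - 94800x^3 + 66000x^2 - 20000x. The coefficient of x^9 equals -trace(L) = -30, matching the sum of degrees. The largest eigenvalue, 5, is at most the vertex count 10.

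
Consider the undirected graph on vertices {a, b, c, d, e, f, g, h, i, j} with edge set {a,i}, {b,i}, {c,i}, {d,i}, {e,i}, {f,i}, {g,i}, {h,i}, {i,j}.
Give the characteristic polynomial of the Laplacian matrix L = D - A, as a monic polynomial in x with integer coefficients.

x^10 - 18x^9 + 108x^8 - 336x^7 + 630x^6 - 756x^5 + 588x^4 - 288x^3 + 81x^2 - 10x

Reading degrees in the order [a, b, c, d, e, f, g, h, i, j] gives [1, 1, 1, 1, 1, 1, 1, 1, 9, 1]; set D = diag(1, 1, 1, 1, 1, 1, 1, 1, 9, 1) and form L = D - A. The eigenvalues of L are [0, 1, 1, 1, 1, 1, 1, 1, 1, 10]; the characteristic polynomial is the product of (x - lambda_i), which multiplies out to x^10 - 18x^9 + 108x^8 - 336x^7 + 630x^6 - 756x^5 + 588x^4 - 288x^3 + 81x^2 - 10x. The constant term is 0 because L is singular (the all-ones vector lies in its kernel). The largest eigenvalue, 10, is at most the vertex count 10.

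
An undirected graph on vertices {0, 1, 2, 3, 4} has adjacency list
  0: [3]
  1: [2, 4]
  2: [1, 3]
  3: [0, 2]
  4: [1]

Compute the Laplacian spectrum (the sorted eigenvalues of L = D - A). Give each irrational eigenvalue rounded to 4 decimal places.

[0, 0.3820, 1.3820, 2.6180, 3.6180]

Each diagonal entry of L is the vertex degree and each off-diagonal entry is -1 where an edge is present, 0 otherwise; in the order [0, 1, 2, 3, 4] the diagonal is [1, 2, 2, 2, 1]. Since every row of L sums to 0, the all-ones vector is in the kernel and 0 is an eigenvalue. The single zero eigenvalue shows the graph is connected.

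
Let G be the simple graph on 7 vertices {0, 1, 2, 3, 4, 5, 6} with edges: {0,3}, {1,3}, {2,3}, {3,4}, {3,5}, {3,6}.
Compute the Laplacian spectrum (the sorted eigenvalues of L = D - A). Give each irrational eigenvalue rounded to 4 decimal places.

Reading degrees in the order [0, 1, 2, 3, 4, 5, 6] gives [1, 1, 1, 6, 1, 1, 1]; set D = diag(1, 1, 1, 6, 1, 1, 1) and form L = D - A. Diagonalising L (or applying a numerical eigensolver to the 7x7 matrix) gives the spectrum above. The single zero eigenvalue shows the graph is connected. The eigenvalues sum to 12, which equals trace(L) = 2|E|.

[0, 1, 1, 1, 1, 1, 7]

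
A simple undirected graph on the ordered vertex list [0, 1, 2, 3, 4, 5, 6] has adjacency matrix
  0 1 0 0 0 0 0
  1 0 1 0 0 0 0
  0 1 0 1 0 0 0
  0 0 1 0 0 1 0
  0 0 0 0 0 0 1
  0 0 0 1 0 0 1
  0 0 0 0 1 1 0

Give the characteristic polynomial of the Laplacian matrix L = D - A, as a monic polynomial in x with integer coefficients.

x^7 - 12x^6 + 55x^5 - 120x^4 + 126x^3 - 56x^2 + 7x

Each diagonal entry of L is the vertex degree and each off-diagonal entry is -1 where an edge is present, 0 otherwise; in the order [0, 1, 2, 3, 4, 5, 6] the diagonal is [1, 2, 2, 2, 1, 2, 2]. Computing det(xI - L) by cofactor expansion (or equivalently via sum-over-permutations) gives x^7 - 12x^6 + 55x^5 - 120x^4 + 126x^3 - 56x^2 + 7x. Since p(0) = det(-L) = 0, x divides p(x). The largest eigenvalue, 3.8019, is at most the vertex count 7. By the matrix-tree theorem the graph has (1/7) * product of the nonzero eigenvalues = 1 spanning tree.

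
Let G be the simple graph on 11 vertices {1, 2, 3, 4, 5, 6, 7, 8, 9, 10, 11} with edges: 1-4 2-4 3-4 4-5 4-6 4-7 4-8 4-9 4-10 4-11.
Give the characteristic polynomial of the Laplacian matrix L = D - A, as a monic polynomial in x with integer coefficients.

Each diagonal entry of L is the vertex degree and each off-diagonal entry is -1 where an edge is present, 0 otherwise; in the order [1, 2, 3, 4, 5, 6, 7, 8, 9, 10, 11] the diagonal is [1, 1, 1, 10, 1, 1, 1, 1, 1, 1, 1]. Computing det(xI - L) by cofactor expansion (or equivalently via sum-over-permutations) gives x^11 - 20x^10 + 135x^9 - 480x^8 + 1050x^7 - 1512x^6 + 1470x^5 - 960x^4 + 405x^3 - 100x^2 + 11x. Since p(0) = det(-L) = 0, x divides p(x). The largest eigenvalue, 11, is at most the vertex count 11.

x^11 - 20x^10 + 135x^9 - 480x^8 + 1050x^7 - 1512x^6 + 1470x^5 - 960x^4 + 405x^3 - 100x^2 + 11x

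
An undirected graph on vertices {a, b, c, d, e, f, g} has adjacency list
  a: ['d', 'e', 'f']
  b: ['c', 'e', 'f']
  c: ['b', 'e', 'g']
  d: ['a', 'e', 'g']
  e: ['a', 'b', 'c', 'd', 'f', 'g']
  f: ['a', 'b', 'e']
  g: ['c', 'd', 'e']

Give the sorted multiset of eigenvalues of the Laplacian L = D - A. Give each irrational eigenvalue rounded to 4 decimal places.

[0, 2, 2, 4, 4, 5, 7]

With the vertex order [a, b, c, d, e, f, g], the degrees are [3, 3, 3, 3, 6, 3, 3], giving D = diag(3, 3, 3, 3, 6, 3, 3) and L = D - A. Diagonalising L (or applying a numerical eigensolver to the 7x7 matrix) gives the spectrum above. The single zero eigenvalue shows the graph is connected. By the matrix-tree theorem the graph has (1/7) * product of the nonzero eigenvalues = 320 spanning trees.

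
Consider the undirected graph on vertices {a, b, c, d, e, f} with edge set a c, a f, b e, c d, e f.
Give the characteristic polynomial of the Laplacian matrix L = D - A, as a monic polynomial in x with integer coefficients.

Reading degrees in the order [a, b, c, d, e, f] gives [2, 1, 2, 1, 2, 2]; set D = diag(2, 1, 2, 1, 2, 2) and form L = D - A. Computing det(xI - L) by cofactor expansion (or equivalently via sum-over-permutations) gives x^6 - 10x^5 + 36x^4 - 56x^3 + 35x^2 - 6x. The coefficient of x^5 equals -trace(L) = -10, matching the sum of degrees. By the matrix-tree theorem the graph has (1/6) * product of the nonzero eigenvalues = 1 spanning tree. There is one zero in the spectrum, matching the 1 component.

x^6 - 10x^5 + 36x^4 - 56x^3 + 35x^2 - 6x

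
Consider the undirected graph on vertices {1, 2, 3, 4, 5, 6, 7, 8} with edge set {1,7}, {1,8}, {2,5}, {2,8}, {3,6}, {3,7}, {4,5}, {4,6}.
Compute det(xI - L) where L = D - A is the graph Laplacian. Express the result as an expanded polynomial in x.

Each diagonal entry of L is the vertex degree and each off-diagonal entry is -1 where an edge is present, 0 otherwise; in the order [1, 2, 3, 4, 5, 6, 7, 8] the diagonal is [2, 2, 2, 2, 2, 2, 2, 2]. L has integer entries, so p(x) = det(xI - L) has integer coefficients. Expanding the determinant yields x^8 - 16x^7 + 104x^6 - 352x^5 + 660x^4 - 672x^3 + 336x^2 - 64x. Since p(0) = det(-L) = 0, x divides p(x). By the matrix-tree theorem the graph has (1/8) * product of the nonzero eigenvalues = 8 spanning trees. The largest eigenvalue, 4, is at most the vertex count 8.

x^8 - 16x^7 + 104x^6 - 352x^5 + 660x^4 - 672x^3 + 336x^2 - 64x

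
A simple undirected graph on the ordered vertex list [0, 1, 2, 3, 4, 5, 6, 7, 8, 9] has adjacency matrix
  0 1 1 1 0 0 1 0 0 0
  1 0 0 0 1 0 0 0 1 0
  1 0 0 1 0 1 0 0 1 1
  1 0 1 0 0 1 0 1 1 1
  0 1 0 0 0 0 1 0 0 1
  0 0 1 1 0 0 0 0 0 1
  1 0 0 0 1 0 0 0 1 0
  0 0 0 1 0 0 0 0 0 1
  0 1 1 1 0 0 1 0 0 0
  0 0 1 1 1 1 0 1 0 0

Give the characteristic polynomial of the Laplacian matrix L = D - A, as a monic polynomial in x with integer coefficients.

Reading degrees in the order [0, 1, 2, 3, 4, 5, 6, 7, 8, 9] gives [4, 3, 5, 6, 3, 3, 3, 2, 4, 5]; set D = diag(4, 3, 5, 6, 3, 3, 3, 2, 4, 5) and form L = D - A. Computing det(xI - L) by cofactor expansion (or equivalently via sum-over-permutations) gives x^10 - 38x^9 + 624x^8 - 5802x^7 + 33605x^6 - 125498x^5 + 301526x^4 - 448206x^3 + 372620x^2 - 131280x. Since p(0) = det(-L) = 0, x divides p(x).

x^10 - 38x^9 + 624x^8 - 5802x^7 + 33605x^6 - 125498x^5 + 301526x^4 - 448206x^3 + 372620x^2 - 131280x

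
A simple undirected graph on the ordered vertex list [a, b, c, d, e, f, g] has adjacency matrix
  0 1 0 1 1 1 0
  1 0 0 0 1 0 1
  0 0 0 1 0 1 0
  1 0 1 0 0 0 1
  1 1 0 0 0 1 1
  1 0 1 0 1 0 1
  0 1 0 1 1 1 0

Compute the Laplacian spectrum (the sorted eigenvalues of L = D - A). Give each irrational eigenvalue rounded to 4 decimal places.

Reading degrees in the order [a, b, c, d, e, f, g] gives [4, 3, 2, 3, 4, 4, 4]; set D = diag(4, 3, 2, 3, 4, 4, 4) and form L = D - A. The multiplicity of 0 as a Laplacian eigenvalue equals the number of connected components. The single zero eigenvalue shows the graph is connected. The largest eigenvalue, 6.3662, is at most the vertex count 7. There is one zero in the spectrum, matching the 1 component.

[0, 1.5580, 3.1335, 3.6828, 4, 5.2595, 6.3662]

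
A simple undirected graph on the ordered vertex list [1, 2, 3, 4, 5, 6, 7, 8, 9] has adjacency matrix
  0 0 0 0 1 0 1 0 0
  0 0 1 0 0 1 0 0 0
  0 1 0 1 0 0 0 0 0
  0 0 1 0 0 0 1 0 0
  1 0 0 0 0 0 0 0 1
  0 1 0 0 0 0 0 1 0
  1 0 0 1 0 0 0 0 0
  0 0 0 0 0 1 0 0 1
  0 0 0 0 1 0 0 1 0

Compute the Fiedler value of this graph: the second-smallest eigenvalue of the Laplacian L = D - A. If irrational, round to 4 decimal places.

With the vertex order [1, 2, 3, 4, 5, 6, 7, 8, 9], the degrees are [2, 2, 2, 2, 2, 2, 2, 2, 2], giving D = diag(2, 2, 2, 2, 2, 2, 2, 2, 2) and L = D - A. The sorted Laplacian eigenvalues are [0, 0.4679, 0.4679, 1.6527, 1.6527, 3, 3, 3.8794, 3.8794]; the algebraic connectivity is the second entry, 0.4679. The largest eigenvalue, 3.8794, is at most the vertex count 9.

0.4679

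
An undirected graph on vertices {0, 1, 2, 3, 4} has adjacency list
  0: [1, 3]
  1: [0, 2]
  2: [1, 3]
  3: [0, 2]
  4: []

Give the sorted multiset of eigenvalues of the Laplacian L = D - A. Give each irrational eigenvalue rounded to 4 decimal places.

Reading degrees in the order [0, 1, 2, 3, 4] gives [2, 2, 2, 2, 0]; set D = diag(2, 2, 2, 2, 0) and form L = D - A. L is symmetric positive semidefinite, so every eigenvalue is real and nonnegative. The 2 zero eigenvalues correspond to the 2 connected components. The eigenvalues sum to 8, which equals trace(L) = 2|E|.

[0, 0, 2, 2, 4]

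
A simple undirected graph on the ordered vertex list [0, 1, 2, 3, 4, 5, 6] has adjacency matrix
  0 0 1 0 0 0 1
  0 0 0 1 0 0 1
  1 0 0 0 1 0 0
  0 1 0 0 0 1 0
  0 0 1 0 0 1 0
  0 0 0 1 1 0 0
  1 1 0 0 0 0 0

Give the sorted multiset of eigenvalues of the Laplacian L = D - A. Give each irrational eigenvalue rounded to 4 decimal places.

Each diagonal entry of L is the vertex degree and each off-diagonal entry is -1 where an edge is present, 0 otherwise; in the order [0, 1, 2, 3, 4, 5, 6] the diagonal is [2, 2, 2, 2, 2, 2, 2]. Diagonalising L (or applying a numerical eigensolver to the 7x7 matrix) gives the spectrum above. By the matrix-tree theorem the graph has (1/7) * product of the nonzero eigenvalues = 7 spanning trees.

[0, 0.7530, 0.7530, 2.4450, 2.4450, 3.8019, 3.8019]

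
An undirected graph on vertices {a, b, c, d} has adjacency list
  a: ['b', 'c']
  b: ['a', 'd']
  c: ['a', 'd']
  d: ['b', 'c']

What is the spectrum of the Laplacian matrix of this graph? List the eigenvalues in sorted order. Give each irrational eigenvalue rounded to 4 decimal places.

With the vertex order [a, b, c, d], the degrees are [2, 2, 2, 2], giving D = diag(2, 2, 2, 2) and L = D - A. Diagonalising L (or applying a numerical eigensolver to the 4x4 matrix) gives the spectrum above. The eigenvalues sum to 8, which equals trace(L) = 2|E|. By the matrix-tree theorem the graph has (1/4) * product of the nonzero eigenvalues = 4 spanning trees.

[0, 2, 2, 4]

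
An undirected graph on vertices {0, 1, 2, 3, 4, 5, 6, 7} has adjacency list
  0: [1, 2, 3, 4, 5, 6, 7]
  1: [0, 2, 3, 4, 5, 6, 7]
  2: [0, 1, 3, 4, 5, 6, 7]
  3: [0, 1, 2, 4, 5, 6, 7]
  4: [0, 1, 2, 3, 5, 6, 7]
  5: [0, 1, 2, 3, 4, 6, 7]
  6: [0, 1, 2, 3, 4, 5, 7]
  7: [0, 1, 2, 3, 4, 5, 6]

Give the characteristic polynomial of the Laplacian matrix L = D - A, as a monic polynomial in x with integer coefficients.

With the vertex order [0, 1, 2, 3, 4, 5, 6, 7], the degrees are [7, 7, 7, 7, 7, 7, 7, 7], giving D = diag(7, 7, 7, 7, 7, 7, 7, 7) and L = D - A. Computing det(xI - L) by cofactor expansion (or equivalently via sum-over-permutations) gives x^8 - 56x^7 + 1344x^6 - 17920x^5 + 143360x^4 - 688128x^3 + 1835008x^2 - 2097152x. The constant term is 0 because L is singular (the all-ones vector lies in its kernel). The eigenvalues sum to 56, which equals trace(L) = 2|E|. There is one zero in the spectrum, matching the 1 component.

x^8 - 56x^7 + 1344x^6 - 17920x^5 + 143360x^4 - 688128x^3 + 1835008x^2 - 2097152x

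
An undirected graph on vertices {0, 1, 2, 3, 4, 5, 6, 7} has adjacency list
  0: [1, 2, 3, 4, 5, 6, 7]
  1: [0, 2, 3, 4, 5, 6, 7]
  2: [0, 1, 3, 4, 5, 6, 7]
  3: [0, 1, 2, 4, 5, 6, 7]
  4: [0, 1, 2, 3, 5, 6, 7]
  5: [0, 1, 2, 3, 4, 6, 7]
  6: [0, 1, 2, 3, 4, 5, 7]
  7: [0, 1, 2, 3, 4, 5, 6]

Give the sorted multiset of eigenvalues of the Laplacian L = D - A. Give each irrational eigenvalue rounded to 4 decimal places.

[0, 8, 8, 8, 8, 8, 8, 8]

Each diagonal entry of L is the vertex degree and each off-diagonal entry is -1 where an edge is present, 0 otherwise; in the order [0, 1, 2, 3, 4, 5, 6, 7] the diagonal is [7, 7, 7, 7, 7, 7, 7, 7]. Diagonalising L (or applying a numerical eigensolver to the 8x8 matrix) gives the spectrum above. The eigenvalues sum to 56, which equals trace(L) = 2|E|.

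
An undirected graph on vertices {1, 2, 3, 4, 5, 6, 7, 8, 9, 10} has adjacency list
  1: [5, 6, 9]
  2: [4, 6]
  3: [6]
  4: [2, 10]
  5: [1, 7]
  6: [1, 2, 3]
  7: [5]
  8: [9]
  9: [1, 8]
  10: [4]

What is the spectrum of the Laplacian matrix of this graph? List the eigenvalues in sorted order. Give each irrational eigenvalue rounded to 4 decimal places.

[0, 0.1700, 0.3820, 0.5078, 1.3820, 1.6959, 2.6180, 2.8758, 3.6180, 4.7505]

With the vertex order [1, 2, 3, 4, 5, 6, 7, 8, 9, 10], the degrees are [3, 2, 1, 2, 2, 3, 1, 1, 2, 1], giving D = diag(3, 2, 1, 2, 2, 3, 1, 1, 2, 1) and L = D - A. Diagonalising L (or applying a numerical eigensolver to the 10x10 matrix) gives the spectrum above. The single zero eigenvalue shows the graph is connected. The eigenvalues sum to 18, which equals trace(L) = 2|E|.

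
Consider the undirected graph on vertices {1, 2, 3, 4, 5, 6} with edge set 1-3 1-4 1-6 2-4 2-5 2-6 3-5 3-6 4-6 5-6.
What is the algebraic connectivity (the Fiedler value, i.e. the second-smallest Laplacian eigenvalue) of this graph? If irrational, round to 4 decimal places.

2.3820

Reading degrees in the order [1, 2, 3, 4, 5, 6] gives [3, 3, 3, 3, 3, 5]; set D = diag(3, 3, 3, 3, 3, 5) and form L = D - A. Computing the eigenvalues of L and sorting gives [0, 2.3820, 2.3820, 4.6180, 4.6180, 6]. The Fiedler value lambda_2 = 2.3820 is strictly positive, so the graph is connected. By the matrix-tree theorem the graph has (1/6) * product of the nonzero eigenvalues = 121 spanning trees.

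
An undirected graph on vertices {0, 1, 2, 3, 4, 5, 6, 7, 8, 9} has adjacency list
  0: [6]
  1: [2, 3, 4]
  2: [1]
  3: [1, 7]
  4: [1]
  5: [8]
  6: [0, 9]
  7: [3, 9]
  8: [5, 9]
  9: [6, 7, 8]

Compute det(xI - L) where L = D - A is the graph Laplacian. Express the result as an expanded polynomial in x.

x^10 - 18x^9 + 134x^8 - 536x^7 + 1254x^6 - 1752x^5 + 1433x^4 - 644x^3 + 138x^2 - 10x

With the vertex order [0, 1, 2, 3, 4, 5, 6, 7, 8, 9], the degrees are [1, 3, 1, 2, 1, 1, 2, 2, 2, 3], giving D = diag(1, 3, 1, 2, 1, 1, 2, 2, 2, 3) and L = D - A. L has integer entries, so p(x) = det(xI - L) has integer coefficients. Expanding the determinant yields x^10 - 18x^9 + 134x^8 - 536x^7 + 1254x^6 - 1752x^5 + 1433x^4 - 644x^3 + 138x^2 - 10x. The coefficient of x^9 equals -trace(L) = -18, matching the sum of degrees.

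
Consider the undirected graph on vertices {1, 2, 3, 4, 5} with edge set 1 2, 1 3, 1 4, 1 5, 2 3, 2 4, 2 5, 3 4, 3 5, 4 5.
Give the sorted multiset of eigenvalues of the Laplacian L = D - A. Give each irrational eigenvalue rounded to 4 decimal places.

[0, 5, 5, 5, 5]

Each diagonal entry of L is the vertex degree and each off-diagonal entry is -1 where an edge is present, 0 otherwise; in the order [1, 2, 3, 4, 5] the diagonal is [4, 4, 4, 4, 4]. The multiplicity of 0 as a Laplacian eigenvalue equals the number of connected components. The single zero eigenvalue shows the graph is connected. The eigenvalues sum to 20, which equals trace(L) = 2|E|.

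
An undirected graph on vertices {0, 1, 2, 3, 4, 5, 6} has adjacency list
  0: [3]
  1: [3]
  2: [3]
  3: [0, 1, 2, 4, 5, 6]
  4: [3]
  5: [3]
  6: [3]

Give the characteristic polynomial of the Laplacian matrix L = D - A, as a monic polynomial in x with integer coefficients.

x^7 - 12x^6 + 45x^5 - 80x^4 + 75x^3 - 36x^2 + 7x

Reading degrees in the order [0, 1, 2, 3, 4, 5, 6] gives [1, 1, 1, 6, 1, 1, 1]; set D = diag(1, 1, 1, 6, 1, 1, 1) and form L = D - A. Computing det(xI - L) by cofactor expansion (or equivalently via sum-over-permutations) gives x^7 - 12x^6 + 45x^5 - 80x^4 + 75x^3 - 36x^2 + 7x. Since p(0) = det(-L) = 0, x divides p(x). The eigenvalues sum to 12, which equals trace(L) = 2|E|.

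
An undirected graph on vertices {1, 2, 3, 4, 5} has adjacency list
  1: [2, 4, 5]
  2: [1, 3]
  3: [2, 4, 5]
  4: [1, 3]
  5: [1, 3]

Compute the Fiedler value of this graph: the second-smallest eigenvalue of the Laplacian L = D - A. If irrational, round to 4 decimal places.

2

With the vertex order [1, 2, 3, 4, 5], the degrees are [3, 2, 3, 2, 2], giving D = diag(3, 2, 3, 2, 2) and L = D - A. Computing the eigenvalues of L and sorting gives [0, 2, 2, 3, 5]. The Fiedler value lambda_2 = 2 is strictly positive, so the graph is connected. The largest eigenvalue, 5, is at most the vertex count 5.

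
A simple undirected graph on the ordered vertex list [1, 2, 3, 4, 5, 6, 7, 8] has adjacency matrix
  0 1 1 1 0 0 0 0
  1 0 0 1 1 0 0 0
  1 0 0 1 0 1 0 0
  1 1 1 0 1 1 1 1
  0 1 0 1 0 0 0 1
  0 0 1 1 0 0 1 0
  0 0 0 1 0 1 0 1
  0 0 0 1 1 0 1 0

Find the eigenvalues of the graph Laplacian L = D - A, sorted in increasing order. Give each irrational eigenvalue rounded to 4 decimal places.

With the vertex order [1, 2, 3, 4, 5, 6, 7, 8], the degrees are [3, 3, 3, 7, 3, 3, 3, 3], giving D = diag(3, 3, 3, 7, 3, 3, 3, 3) and L = D - A. The multiplicity of 0 as a Laplacian eigenvalue equals the number of connected components.

[0, 1.7530, 1.7530, 3.4450, 3.4450, 4.8019, 4.8019, 8]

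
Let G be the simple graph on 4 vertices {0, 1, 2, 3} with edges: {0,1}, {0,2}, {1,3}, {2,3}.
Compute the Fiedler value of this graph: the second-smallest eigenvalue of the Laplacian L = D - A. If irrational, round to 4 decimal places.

Reading degrees in the order [0, 1, 2, 3] gives [2, 2, 2, 2]; set D = diag(2, 2, 2, 2) and form L = D - A. The sorted Laplacian eigenvalues are [0, 2, 2, 4]; the algebraic connectivity is the second entry, 2.

2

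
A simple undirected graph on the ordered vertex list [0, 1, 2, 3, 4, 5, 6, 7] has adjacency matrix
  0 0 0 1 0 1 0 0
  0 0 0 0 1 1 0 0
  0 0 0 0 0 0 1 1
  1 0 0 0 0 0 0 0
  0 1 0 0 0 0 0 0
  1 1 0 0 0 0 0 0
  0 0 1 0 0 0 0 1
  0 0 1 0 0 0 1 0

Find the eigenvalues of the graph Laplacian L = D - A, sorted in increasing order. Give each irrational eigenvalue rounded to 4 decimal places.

[0, 0, 0.3820, 1.3820, 2.6180, 3, 3, 3.6180]

With the vertex order [0, 1, 2, 3, 4, 5, 6, 7], the degrees are [2, 2, 2, 1, 1, 2, 2, 2], giving D = diag(2, 2, 2, 1, 1, 2, 2, 2) and L = D - A. Diagonalising L (or applying a numerical eigensolver to the 8x8 matrix) gives the spectrum above. The 2 zero eigenvalues correspond to the 2 connected components. The largest eigenvalue, 3.6180, is at most the vertex count 8.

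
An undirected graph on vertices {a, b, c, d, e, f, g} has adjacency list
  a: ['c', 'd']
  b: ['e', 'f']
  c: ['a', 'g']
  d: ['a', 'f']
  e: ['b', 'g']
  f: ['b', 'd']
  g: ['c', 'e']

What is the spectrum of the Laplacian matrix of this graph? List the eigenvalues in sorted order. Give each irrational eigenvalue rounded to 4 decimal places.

With the vertex order [a, b, c, d, e, f, g], the degrees are [2, 2, 2, 2, 2, 2, 2], giving D = diag(2, 2, 2, 2, 2, 2, 2) and L = D - A. Since every row of L sums to 0, the all-ones vector is in the kernel and 0 is an eigenvalue.

[0, 0.7530, 0.7530, 2.4450, 2.4450, 3.8019, 3.8019]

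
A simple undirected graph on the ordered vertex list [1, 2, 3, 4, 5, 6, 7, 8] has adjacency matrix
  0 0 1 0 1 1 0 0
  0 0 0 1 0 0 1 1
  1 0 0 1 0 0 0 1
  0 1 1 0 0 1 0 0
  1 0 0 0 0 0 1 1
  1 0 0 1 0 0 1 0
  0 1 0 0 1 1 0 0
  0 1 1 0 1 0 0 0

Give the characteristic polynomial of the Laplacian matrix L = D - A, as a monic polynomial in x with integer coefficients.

x^8 - 24x^7 + 240x^6 - 1296x^5 + 4080x^4 - 7488x^3 + 7424x^2 - 3072x

Each diagonal entry of L is the vertex degree and each off-diagonal entry is -1 where an edge is present, 0 otherwise; in the order [1, 2, 3, 4, 5, 6, 7, 8] the diagonal is [3, 3, 3, 3, 3, 3, 3, 3]. Computing det(xI - L) by cofactor expansion (or equivalently via sum-over-permutations) gives x^8 - 24x^7 + 240x^6 - 1296x^5 + 4080x^4 - 7488x^3 + 7424x^2 - 3072x. Since p(0) = det(-L) = 0, x divides p(x). There is one zero in the spectrum, matching the 1 component.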